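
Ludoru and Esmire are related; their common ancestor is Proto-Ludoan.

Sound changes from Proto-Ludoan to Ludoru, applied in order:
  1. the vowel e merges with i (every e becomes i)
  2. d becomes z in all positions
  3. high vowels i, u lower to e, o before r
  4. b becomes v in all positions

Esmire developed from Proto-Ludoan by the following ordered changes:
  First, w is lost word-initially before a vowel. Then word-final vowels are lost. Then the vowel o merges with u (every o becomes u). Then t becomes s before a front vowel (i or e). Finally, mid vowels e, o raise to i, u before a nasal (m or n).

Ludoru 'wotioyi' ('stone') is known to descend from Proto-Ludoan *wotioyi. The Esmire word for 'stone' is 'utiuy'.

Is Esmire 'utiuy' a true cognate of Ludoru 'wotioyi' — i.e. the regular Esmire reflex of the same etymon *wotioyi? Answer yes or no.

Derive the expected Esmire reflex of *wotioyi:
Esmire: *wotioyi
  wotioyi → otioyi   [glide loss]
  otioyi → otioy   [apocope]
  otioy → utiuy   [vowel merger]
  utiuy → usiuy   [palatalisation]
  usiuy (rule 5 does not apply)
  giving Esmire usiuy.
The regular Esmire reflex would be 'usiuy', but the attested form is 'utiuy'. The correspondence is irregular, so they are not cognates (the Esmire form has a different source).

no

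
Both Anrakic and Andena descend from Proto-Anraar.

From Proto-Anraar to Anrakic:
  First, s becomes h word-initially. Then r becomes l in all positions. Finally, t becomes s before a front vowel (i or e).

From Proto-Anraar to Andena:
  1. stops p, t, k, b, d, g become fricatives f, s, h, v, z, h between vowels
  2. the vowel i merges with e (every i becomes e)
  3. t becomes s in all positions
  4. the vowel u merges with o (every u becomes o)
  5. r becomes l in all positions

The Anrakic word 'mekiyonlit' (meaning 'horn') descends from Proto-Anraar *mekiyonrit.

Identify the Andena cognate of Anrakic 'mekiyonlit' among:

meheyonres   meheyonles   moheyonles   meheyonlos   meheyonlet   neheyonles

Andena: *mekiyonrit
  mekiyonrit → mehiyonrit   [intervocalic lenition]
  mehiyonrit → meheyonret   [vowel merger]
  meheyonret → meheyonres   [unconditioned shift]
  meheyonres (rule 4 does not apply)
  meheyonres → meheyonles   [unconditioned shift]
  giving Andena meheyonles.
The other candidates each miss or misapply at least one Andena change.

meheyonles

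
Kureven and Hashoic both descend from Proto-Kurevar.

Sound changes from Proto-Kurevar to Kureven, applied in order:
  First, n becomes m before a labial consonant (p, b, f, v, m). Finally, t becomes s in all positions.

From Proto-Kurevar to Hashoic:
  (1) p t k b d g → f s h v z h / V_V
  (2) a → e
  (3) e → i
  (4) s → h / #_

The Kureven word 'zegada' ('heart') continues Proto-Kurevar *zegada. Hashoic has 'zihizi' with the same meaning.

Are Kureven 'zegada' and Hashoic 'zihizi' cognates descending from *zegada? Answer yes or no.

yes

Derive the expected Hashoic reflex of *zegada:
Hashoic: *zegada > zehaza > zeheze > zihizi  (by intervocalic lenition, vowel merger, vowel merger)
Hashoic 'zihizi' matches the regular reflex exactly, so the pair is cognate.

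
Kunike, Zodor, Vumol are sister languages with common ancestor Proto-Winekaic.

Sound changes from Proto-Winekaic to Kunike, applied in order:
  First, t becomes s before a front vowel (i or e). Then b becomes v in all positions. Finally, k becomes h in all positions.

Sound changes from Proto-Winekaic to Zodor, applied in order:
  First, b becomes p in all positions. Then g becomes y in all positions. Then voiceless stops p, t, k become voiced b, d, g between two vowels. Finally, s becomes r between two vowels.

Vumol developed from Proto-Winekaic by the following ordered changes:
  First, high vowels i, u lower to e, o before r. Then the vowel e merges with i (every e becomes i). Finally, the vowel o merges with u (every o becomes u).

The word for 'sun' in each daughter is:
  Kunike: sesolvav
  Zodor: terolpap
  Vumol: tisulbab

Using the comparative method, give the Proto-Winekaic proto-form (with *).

*tesolbab

Position 6: Kunike has v, Zodor has p, Vumol has b. Vumol preserves b here (none of its changes turn any other segment into b), so the proto-segment is *b.
Position 3: Kunike has s, Zodor has r, Vumol has s. Vumol preserves s here (none of its changes turn any other segment into s), so the proto-segment is *s.
Verify the candidate proto-form against each daughter:
Kunike: *tesolbab > sesolbab > sesolvav  (by palatalisation, unconditioned shift)
Zodor: *tesolbab
  tesolbab → tesolpap   [unconditioned shift]
  tesolpap (rule 2 does not apply)
  tesolpap (rule 3 does not apply)
  tesolpap → terolpap   [rhotacism]
  giving Zodor terolpap.
Vumol: start from *tesolbab.
  rule 1: no change — tesolbab
  rule 2 (vowel merger): tesolbab → tisolbab
  rule 3 (vowel merger): tisolbab → tisulbab
  ⇒ Vumol tisulbab
No other proto-form is consistent with every reflex, so the reconstruction is *tesolbab.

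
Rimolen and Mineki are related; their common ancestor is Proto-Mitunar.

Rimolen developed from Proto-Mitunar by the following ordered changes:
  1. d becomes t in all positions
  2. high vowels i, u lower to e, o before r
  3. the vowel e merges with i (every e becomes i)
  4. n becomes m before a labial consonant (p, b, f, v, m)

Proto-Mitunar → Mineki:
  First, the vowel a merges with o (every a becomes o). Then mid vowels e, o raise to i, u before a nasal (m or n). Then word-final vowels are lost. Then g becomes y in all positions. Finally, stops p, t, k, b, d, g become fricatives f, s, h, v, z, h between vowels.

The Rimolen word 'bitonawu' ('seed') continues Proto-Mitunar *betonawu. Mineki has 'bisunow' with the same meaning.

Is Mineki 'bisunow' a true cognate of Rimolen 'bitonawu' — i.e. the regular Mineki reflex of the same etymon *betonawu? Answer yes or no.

Derive the expected Mineki reflex of *betonawu:
Mineki: start from *betonawu.
  rule 1 (vowel merger): betonawu → betonowu
  rule 2 (pre-nasal raising): betonowu → betunowu
  rule 3 (apocope): betunowu → betunow
  rule 4: no change — betunow
  rule 5 (intervocalic lenition): betunow → besunow
  ⇒ Mineki besunow
The regular Mineki reflex would be 'besunow', but the attested form is 'bisunow'. The correspondence is irregular, so they are not cognates (the Mineki form has a different source).

no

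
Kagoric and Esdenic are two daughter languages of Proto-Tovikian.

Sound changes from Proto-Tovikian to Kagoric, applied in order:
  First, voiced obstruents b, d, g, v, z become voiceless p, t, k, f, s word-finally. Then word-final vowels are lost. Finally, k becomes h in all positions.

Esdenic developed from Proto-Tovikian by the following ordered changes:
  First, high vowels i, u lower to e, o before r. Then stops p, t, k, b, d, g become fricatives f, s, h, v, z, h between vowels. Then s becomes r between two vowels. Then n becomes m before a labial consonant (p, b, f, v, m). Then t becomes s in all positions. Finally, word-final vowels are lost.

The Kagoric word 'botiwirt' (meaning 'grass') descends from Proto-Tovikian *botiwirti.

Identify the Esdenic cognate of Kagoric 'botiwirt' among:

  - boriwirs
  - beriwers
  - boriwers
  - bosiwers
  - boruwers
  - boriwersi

Esdenic: start from *botiwirti.
  rule 1 (pre-rhotic lowering): botiwirti → botiwerti
  rule 2 (intervocalic lenition): botiwerti → bosiwerti
  rule 3 (rhotacism): bosiwerti → boriwerti
  rule 4: no change — boriwerti
  rule 5 (unconditioned shift): boriwerti → boriwersi
  rule 6 (apocope): boriwersi → boriwers
  ⇒ Esdenic boriwers
Among the options, 'boriwers' alone shows every Esdenic change applied in order.

boriwers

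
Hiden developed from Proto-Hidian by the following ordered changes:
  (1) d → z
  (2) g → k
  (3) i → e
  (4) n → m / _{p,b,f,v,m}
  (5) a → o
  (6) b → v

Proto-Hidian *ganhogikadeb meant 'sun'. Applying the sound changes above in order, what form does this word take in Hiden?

Hiden: *ganhogikadeb
  ganhogikadeb → ganhogikazeb   [unconditioned shift]
  ganhogikazeb → kanhokikazeb   [unconditioned shift]
  kanhokikazeb → kanhokekazeb   [vowel merger]
  kanhokekazeb (rule 4 does not apply)
  kanhokekazeb → konhokekozeb   [vowel merger]
  konhokekozeb → konhokekozev   [unconditioned shift]
  giving Hiden konhokekozev.

konhokekozev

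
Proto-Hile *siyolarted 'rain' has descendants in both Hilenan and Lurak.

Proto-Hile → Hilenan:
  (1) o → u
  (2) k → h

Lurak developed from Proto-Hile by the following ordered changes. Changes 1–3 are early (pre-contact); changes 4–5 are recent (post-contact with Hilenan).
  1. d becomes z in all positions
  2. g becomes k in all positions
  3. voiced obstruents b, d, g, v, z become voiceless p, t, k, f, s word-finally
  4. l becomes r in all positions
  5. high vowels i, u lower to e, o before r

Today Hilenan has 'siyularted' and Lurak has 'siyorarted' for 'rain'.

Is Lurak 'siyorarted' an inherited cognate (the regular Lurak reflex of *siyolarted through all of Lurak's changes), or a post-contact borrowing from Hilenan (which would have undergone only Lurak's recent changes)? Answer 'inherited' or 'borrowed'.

If inherited, *siyolarted would pass through all of Lurak's changes:
Lurak: *siyolarted
  siyolarted → siyolartez   [unconditioned shift]
  siyolartez (rule 2 does not apply)
  siyolartez → siyolartes   [final devoicing]
  siyolartes → siyorartes   [unconditioned shift]
  siyorartes (rule 5 does not apply)
  giving Lurak siyorartes.
If borrowed from Hilenan 'siyularted' after the early changes, it would undergo only the recent ones:
  rule 4 (unconditioned shift): siyularted → siyurarted
  rule 5 (pre-rhotic lowering): siyurarted → siyorarted
  ⇒ as a loan: siyorarted
Lurak 'siyorarted' matches the loan outcome 'siyorarted', not the inherited 'siyorartes' — it skipped the early Lurak changes, so it was borrowed from Hilenan.

borrowed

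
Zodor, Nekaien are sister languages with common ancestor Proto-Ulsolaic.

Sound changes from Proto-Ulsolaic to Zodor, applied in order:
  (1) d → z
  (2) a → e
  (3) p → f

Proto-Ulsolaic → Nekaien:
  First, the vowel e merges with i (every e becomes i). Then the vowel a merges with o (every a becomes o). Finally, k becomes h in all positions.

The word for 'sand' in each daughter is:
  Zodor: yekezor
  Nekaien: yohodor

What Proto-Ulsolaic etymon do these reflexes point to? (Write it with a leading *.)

*yakador

Position 4: Zodor has e, Nekaien has o. Taking the neighbouring segments as reconstructed: Zodor e could go back to *a or *e; Nekaien o could go back to *a or *o — the one source consistent with every daughter is *a.
Position 5: Zodor has z, Nekaien has d. Nekaien preserves d here (none of its changes turn any other segment into d), so the proto-segment is *d.
Continuing position by position gives *yakador; check it forward:
Zodor: *yakador
  yakador → yakazor   [unconditioned shift]
  yakazor → yekezor   [vowel merger]
  yekezor (rule 3 does not apply)
  giving Zodor yekezor.
Nekaien: start from *yakador.
  rule 1: no change — yakador
  rule 2 (vowel merger): yakador → yokodor
  rule 3 (unconditioned shift): yokodor → yohodor
  ⇒ Nekaien yohodor
*yakador is the unique common source.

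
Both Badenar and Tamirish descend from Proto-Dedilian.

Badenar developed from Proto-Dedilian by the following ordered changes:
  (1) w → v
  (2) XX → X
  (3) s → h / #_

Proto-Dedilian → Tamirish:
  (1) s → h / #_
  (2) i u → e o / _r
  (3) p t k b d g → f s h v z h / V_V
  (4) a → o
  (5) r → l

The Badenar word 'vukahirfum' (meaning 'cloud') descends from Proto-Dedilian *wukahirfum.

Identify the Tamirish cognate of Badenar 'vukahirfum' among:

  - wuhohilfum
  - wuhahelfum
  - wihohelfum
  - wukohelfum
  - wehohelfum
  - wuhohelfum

Tamirish: *wukahirfum
  wukahirfum (rule 1 does not apply)
  wukahirfum → wukaherfum   [pre-rhotic lowering]
  wukaherfum → wuhaherfum   [intervocalic lenition]
  wuhaherfum → wuhoherfum   [vowel merger]
  wuhoherfum → wuhohelfum   [unconditioned shift]
  giving Tamirish wuhohelfum.

wuhohelfum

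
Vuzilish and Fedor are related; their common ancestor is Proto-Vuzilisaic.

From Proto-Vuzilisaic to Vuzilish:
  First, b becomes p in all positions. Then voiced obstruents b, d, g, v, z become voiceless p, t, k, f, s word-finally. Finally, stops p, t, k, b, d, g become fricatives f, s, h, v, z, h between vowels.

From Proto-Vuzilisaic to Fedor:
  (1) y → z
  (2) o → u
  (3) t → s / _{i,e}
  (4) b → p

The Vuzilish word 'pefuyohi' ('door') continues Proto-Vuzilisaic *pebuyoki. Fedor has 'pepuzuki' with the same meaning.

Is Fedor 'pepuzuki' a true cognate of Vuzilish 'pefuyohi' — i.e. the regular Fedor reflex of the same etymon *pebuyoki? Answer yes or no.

Derive the expected Fedor reflex of *pebuyoki:
Fedor: *pebuyoki
  pebuyoki → pebuzoki   [unconditioned shift]
  pebuzoki → pebuzuki   [vowel merger]
  pebuzuki (rule 3 does not apply)
  pebuzuki → pepuzuki   [unconditioned shift]
  giving Fedor pepuzuki.
Fedor 'pepuzuki' matches the regular reflex exactly, so the pair is cognate.

yes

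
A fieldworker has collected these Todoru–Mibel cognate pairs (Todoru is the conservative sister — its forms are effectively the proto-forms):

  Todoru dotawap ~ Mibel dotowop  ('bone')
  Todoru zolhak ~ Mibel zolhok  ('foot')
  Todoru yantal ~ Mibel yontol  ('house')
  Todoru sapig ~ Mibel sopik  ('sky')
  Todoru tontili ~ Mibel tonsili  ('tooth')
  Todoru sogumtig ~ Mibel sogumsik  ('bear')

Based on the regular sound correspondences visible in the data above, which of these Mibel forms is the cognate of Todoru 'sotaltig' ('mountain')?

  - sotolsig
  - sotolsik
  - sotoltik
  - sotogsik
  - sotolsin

sotolsik

dotawap ~ dotowop, zolhak ~ zolhok — Todoru a corresponds to Mibel o after a consonant, before a consonant other than r, m, n, p, b, f, v.
tontili ~ tonsili, sogumtig ~ sogumsik — Todoru t corresponds to Mibel s after a consonant, before a front vowel.
sapig ~ sopik, sogumtig ~ sogumsik — Todoru g corresponds to Mibel k word-finally.
Applying these to Todoru 'sotaltig':
  sotaltig → sotoltig   (a→o after a consonant, before a consonant other than r, m, n, p, b, f, v)
  sotoltig → sotolsig   (t→s after a consonant, before a front vowel)
  sotolsig → sotolsik   (g→k word-finally)
So the Mibel cognate is 'sotolsik'.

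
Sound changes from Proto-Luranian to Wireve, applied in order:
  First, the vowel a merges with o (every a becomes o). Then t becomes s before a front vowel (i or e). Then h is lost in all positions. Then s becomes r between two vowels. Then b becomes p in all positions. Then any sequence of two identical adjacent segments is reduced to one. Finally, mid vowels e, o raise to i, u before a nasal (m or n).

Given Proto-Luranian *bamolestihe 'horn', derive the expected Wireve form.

pumolesie

Wireve: *bamolestihe > bomolestihe > bomolessihe > bomolessie > pomolessie > pomolesie > pumolesie  (by vowel merger, palatalisation, h-loss, unconditioned shift, degemination, pre-nasal raising)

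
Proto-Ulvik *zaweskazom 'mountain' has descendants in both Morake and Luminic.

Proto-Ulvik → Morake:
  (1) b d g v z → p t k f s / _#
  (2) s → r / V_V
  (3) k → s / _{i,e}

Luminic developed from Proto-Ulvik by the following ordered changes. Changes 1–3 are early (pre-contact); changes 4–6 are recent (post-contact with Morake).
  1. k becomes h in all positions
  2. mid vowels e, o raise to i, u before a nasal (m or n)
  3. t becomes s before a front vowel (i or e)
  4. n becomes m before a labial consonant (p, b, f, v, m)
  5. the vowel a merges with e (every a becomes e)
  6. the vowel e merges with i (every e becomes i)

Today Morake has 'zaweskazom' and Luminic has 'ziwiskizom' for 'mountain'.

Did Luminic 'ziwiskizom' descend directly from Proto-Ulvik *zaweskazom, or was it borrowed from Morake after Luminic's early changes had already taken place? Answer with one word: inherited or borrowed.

If inherited, *zaweskazom would pass through all of Luminic's changes:
Luminic: *zaweskazom > zaweshazom > zaweshazum > zeweshezum > ziwishizum  (by unconditioned shift, pre-nasal raising, vowel merger, vowel merger)
If borrowed from Morake 'zaweskazom' after the early changes, it would undergo only the recent ones:
  rule 4 (nasal place assimilation): no change (zaweskazom)
  rule 5 (vowel merger): zaweskazom → zeweskezom
  rule 6 (vowel merger): zeweskezom → ziwiskizom
  ⇒ as a loan: ziwiskizom
Luminic 'ziwiskizom' matches the loan outcome 'ziwiskizom', not the inherited 'ziwishizum' — it skipped the early Luminic changes, so it was borrowed from Morake.

borrowed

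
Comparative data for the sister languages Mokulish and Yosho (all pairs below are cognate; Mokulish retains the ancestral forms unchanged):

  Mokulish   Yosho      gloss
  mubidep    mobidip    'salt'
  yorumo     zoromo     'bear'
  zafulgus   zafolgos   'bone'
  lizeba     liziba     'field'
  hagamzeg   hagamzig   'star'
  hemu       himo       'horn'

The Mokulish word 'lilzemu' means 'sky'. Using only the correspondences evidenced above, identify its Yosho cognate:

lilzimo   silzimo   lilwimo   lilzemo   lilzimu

hemu ~ himo — Mokulish e corresponds to Yosho i after a consonant, before a nasal.
hemu ~ himo — Mokulish u corresponds to Yosho o word-finally.
Applying these to Mokulish 'lilzemu':
  lilzemu → lilzimu   (e→i after a consonant, before a nasal)
  lilzimu → lilzimo   (u→o word-finally)
So the Yosho cognate is 'lilzimo'.

lilzimo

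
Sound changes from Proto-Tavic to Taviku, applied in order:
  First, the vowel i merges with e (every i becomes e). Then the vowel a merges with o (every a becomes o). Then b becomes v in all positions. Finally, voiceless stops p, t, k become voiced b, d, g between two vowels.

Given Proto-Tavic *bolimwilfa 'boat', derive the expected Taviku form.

Taviku: *bolimwilfa > bolemwelfa > bolemwelfo > volemwelfo  (by vowel merger, vowel merger, unconditioned shift)

volemwelfo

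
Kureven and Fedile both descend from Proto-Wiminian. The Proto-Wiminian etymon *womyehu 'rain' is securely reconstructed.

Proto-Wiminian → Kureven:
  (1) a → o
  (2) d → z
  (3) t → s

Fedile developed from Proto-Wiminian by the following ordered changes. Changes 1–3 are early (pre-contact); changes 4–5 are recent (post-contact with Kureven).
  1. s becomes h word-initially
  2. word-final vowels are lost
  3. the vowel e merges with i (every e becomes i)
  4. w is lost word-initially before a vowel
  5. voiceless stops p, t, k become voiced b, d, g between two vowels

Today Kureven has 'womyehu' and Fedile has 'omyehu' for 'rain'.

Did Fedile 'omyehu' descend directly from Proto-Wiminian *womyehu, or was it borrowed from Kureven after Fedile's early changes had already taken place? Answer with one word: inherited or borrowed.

borrowed

If inherited, *womyehu would pass through all of Fedile's changes:
Fedile: *womyehu > womyeh > womyih > omyih  (by apocope, vowel merger, glide loss)
If borrowed from Kureven 'womyehu' after the early changes, it would undergo only the recent ones:
  rule 4 (glide loss): womyehu → omyehu
  rule 5 (intervocalic voicing): no change (omyehu)
  ⇒ as a loan: omyehu
Fedile 'omyehu' matches the loan outcome 'omyehu', not the inherited 'omyih' — it skipped the early Fedile changes, so it was borrowed from Kureven.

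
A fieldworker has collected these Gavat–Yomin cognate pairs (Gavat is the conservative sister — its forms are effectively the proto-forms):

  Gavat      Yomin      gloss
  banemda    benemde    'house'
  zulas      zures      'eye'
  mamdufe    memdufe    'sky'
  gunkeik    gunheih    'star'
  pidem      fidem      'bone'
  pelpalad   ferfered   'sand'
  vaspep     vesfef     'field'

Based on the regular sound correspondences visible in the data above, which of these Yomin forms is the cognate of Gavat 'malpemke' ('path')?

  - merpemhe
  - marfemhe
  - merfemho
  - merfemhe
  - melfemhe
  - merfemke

zulas ~ zures, pelpalad ~ ferfered — Gavat a corresponds to Yomin e after a consonant, before a consonant other than r, m, n, p, b, f, v.
pelpalad ~ ferfered — Gavat l corresponds to Yomin r after a vowel, before a labial obstruent.
vaspep ~ vesfef — Gavat p corresponds to Yomin f after a consonant, before a front vowel.
gunkeik ~ gunheih — Gavat k corresponds to Yomin h after a consonant, before a front vowel.
Applying these to Gavat 'malpemke':
  malpemke → melpemke   (a→e after a consonant, before a consonant other than r, m, n, p, b, f, v)
  melpemke → merpemke   (l→r after a vowel, before a labial obstruent)
  merpemke → merfemke   (p→f after a consonant, before a front vowel)
  merfemke → merfemhe   (k→h after a consonant, before a front vowel)
So the Yomin cognate is 'merfemhe'.

merfemhe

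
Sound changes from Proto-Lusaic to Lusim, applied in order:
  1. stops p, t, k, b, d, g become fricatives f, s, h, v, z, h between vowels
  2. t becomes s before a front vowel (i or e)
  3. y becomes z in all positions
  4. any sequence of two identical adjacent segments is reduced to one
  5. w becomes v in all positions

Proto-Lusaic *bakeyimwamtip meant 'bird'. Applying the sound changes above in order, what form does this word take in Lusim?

bahezimvamsip

Lusim: *bakeyimwamtip > baheyimwamtip > baheyimwamsip > bahezimwamsip > bahezimvamsip  (by intervocalic lenition, palatalisation, unconditioned shift, unconditioned shift)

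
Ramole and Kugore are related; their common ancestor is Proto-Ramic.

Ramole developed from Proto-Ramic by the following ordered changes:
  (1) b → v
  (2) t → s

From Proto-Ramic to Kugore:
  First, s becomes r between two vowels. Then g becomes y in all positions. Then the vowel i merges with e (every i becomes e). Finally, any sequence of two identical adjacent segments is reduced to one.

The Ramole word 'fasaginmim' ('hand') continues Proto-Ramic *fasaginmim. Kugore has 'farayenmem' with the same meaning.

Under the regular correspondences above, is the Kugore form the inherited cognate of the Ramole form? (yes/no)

Derive the expected Kugore reflex of *fasaginmim:
Kugore: start from *fasaginmim.
  rule 1 (rhotacism): fasaginmim → faraginmim
  rule 2 (unconditioned shift): faraginmim → farayinmim
  rule 3 (vowel merger): farayinmim → farayenmem
  rule 4: no change — farayenmem
  ⇒ Kugore farayenmem
Kugore 'farayenmem' matches the regular reflex exactly, so the pair is cognate.

yes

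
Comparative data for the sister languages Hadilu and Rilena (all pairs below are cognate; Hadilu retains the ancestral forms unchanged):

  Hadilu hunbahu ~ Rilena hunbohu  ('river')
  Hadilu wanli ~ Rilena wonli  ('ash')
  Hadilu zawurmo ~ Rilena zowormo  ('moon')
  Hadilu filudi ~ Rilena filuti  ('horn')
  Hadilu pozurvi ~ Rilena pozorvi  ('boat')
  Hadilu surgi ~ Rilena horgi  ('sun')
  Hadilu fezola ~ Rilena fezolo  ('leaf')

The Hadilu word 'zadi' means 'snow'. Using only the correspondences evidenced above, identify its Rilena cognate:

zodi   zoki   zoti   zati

zoti

hunbahu ~ hunbohu, zawurmo ~ zowormo — Hadilu a corresponds to Rilena o after a consonant, before a consonant other than r, m, n, p, b, f, v.
filudi ~ filuti — Hadilu d corresponds to Rilena t between vowels (before a front vowel).
Applying these to Hadilu 'zadi':
  zadi → zodi   (a→o after a consonant, before a consonant other than r, m, n, p, b, f, v)
  zodi → zoti   (d→t between vowels (before a front vowel))
So the Rilena cognate is 'zoti'.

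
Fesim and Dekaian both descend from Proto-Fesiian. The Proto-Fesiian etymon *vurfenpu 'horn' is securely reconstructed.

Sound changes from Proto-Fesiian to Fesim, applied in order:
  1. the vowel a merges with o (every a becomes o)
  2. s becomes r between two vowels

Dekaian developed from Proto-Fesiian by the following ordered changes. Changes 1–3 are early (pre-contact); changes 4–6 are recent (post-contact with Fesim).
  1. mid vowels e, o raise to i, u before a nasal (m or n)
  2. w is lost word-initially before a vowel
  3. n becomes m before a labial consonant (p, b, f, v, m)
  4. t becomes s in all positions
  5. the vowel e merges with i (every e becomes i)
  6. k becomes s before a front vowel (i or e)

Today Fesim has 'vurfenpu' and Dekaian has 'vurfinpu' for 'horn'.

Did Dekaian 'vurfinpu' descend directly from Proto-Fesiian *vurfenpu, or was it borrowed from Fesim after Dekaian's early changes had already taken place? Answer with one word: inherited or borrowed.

If inherited, *vurfenpu would pass through all of Dekaian's changes:
Dekaian: start from *vurfenpu.
  rule 1 (pre-nasal raising): vurfenpu → vurfinpu
  rule 2: no change — vurfinpu
  rule 3 (nasal place assimilation): vurfinpu → vurfimpu
  rule 4: no change — vurfimpu
  rule 5: no change — vurfimpu
  rule 6: no change — vurfimpu
  ⇒ Dekaian vurfimpu
If borrowed from Fesim 'vurfenpu' after the early changes, it would undergo only the recent ones:
  rule 4 (unconditioned shift): no change (vurfenpu)
  rule 5 (vowel merger): vurfenpu → vurfinpu
  rule 6 (palatalisation): no change (vurfinpu)
  ⇒ as a loan: vurfinpu
Dekaian 'vurfinpu' matches the loan outcome 'vurfinpu', not the inherited 'vurfimpu' — it skipped the early Dekaian changes, so it was borrowed from Fesim.

borrowed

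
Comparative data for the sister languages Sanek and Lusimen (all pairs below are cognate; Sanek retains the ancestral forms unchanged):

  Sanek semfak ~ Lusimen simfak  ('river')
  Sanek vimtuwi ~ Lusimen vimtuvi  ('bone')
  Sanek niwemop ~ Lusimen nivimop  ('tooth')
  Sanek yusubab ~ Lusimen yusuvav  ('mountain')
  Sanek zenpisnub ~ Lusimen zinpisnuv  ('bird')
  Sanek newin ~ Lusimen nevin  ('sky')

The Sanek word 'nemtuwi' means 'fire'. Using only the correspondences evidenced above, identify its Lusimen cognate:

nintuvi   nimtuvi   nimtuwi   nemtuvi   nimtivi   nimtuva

nimtuvi

semfak ~ simfak, niwemop ~ nivimop — Sanek e corresponds to Lusimen i after a consonant, before a nasal.
vimtuwi ~ vimtuvi, newin ~ nevin — Sanek w corresponds to Lusimen v between vowels (before a front vowel).
Applying these to Sanek 'nemtuwi':
  nemtuwi → nimtuwi   (e→i after a consonant, before a nasal)
  nimtuwi → nimtuvi   (w→v between vowels (before a front vowel))
So the Lusimen cognate is 'nimtuvi'.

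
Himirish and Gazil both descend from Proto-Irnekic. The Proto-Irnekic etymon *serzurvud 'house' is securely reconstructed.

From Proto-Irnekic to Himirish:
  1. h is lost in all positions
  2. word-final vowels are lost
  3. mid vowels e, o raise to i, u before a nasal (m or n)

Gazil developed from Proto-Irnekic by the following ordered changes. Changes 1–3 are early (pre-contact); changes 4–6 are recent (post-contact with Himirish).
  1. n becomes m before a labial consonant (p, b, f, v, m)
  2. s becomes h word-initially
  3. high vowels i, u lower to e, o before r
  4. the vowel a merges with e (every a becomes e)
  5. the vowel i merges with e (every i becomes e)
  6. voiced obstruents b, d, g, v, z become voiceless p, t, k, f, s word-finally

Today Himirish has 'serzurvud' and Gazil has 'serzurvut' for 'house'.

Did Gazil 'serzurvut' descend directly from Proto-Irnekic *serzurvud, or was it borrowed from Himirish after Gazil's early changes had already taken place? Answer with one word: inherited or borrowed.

borrowed

If inherited, *serzurvud would pass through all of Gazil's changes:
Gazil: start from *serzurvud.
  rule 1: no change — serzurvud
  rule 2 (debuccalisation): serzurvud → herzurvud
  rule 3 (pre-rhotic lowering): herzurvud → herzorvud
  rule 4: no change — herzorvud
  rule 5: no change — herzorvud
  rule 6 (final devoicing): herzorvud → herzorvut
  ⇒ Gazil herzorvut
If borrowed from Himirish 'serzurvud' after the early changes, it would undergo only the recent ones:
  rule 4 (vowel merger): no change (serzurvud)
  rule 5 (vowel merger): no change (serzurvud)
  rule 6 (final devoicing): serzurvud → serzurvut
  ⇒ as a loan: serzurvut
Gazil 'serzurvut' matches the loan outcome 'serzurvut', not the inherited 'herzorvut' — it skipped the early Gazil changes, so it was borrowed from Himirish.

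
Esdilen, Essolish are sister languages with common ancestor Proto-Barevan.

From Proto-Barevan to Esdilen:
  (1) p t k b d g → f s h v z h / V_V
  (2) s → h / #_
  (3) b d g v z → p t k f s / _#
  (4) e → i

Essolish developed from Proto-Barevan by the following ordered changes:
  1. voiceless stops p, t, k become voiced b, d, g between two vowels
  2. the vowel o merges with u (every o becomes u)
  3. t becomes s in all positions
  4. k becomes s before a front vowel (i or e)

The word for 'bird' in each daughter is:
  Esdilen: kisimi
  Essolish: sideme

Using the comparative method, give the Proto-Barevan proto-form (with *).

Position 3: Esdilen has s, Essolish has d. Taking the neighbouring segments as reconstructed: Esdilen s could go back to *t or *s; Essolish d could go back to *t or *d — the one source consistent with every daughter is *t.
Position 4: Esdilen has i, Essolish has e. Essolish preserves e here (none of its changes turn any other segment into e), so the proto-segment is *e.
Position 6: Esdilen has i, Essolish has e. Essolish preserves e here (none of its changes turn any other segment into e), so the proto-segment is *e.
Verify the candidate proto-form against each daughter:
Esdilen: *kiteme > kiseme > kisimi  (by intervocalic lenition, vowel merger)
Essolish: start from *kiteme.
  rule 1 (intervocalic voicing): kiteme → kideme
  rule 2: no change — kideme
  rule 3: no change — kideme
  rule 4 (palatalisation): kideme → sideme
  ⇒ Essolish sideme
Only *kiteme yields all of Esdilen kisimi, Essolish sideme.

*kiteme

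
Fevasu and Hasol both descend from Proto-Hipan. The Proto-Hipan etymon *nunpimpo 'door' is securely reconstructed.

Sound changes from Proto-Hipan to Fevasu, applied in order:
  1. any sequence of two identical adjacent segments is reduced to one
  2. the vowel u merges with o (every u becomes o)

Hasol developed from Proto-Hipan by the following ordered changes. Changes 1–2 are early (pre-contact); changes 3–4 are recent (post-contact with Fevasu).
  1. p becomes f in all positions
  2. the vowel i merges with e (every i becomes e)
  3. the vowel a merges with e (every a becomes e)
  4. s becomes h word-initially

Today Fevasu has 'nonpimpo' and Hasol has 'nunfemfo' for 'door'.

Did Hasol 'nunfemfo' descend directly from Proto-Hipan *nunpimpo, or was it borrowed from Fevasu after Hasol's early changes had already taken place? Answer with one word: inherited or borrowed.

inherited

If inherited, *nunpimpo would pass through all of Hasol's changes:
Hasol: *nunpimpo
  nunpimpo → nunfimfo   [unconditioned shift]
  nunfimfo → nunfemfo   [vowel merger]
  nunfemfo (rule 3 does not apply)
  nunfemfo (rule 4 does not apply)
  giving Hasol nunfemfo.
If borrowed from Fevasu 'nonpimpo' after the early changes, it would undergo only the recent ones:
  rule 3 (vowel merger): no change (nonpimpo)
  rule 4 (debuccalisation): no change (nonpimpo)
  ⇒ as a loan: nonpimpo
Hasol 'nunfemfo' matches the inherited outcome exactly, so it is an inherited cognate, not a loan.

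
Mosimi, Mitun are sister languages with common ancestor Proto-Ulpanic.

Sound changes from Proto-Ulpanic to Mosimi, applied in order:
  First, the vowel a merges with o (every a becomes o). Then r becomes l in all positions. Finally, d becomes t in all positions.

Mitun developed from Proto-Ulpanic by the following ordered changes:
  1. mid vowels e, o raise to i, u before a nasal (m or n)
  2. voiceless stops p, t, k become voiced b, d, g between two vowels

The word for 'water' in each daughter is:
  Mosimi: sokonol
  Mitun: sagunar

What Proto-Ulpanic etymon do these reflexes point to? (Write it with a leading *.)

*sakonar

Position 3: Mosimi has k, Mitun has g. Mosimi preserves k here (none of its changes turn any other segment into k), so the proto-segment is *k.
Position 7: Mosimi has l, Mitun has r. Mitun preserves r here (none of its changes turn any other segment into r), so the proto-segment is *r.
Position 6: Mosimi has o, Mitun has a. Mitun preserves a here (none of its changes turn any other segment into a), so the proto-segment is *a.
Verify the candidate proto-form against each daughter:
Mosimi: start from *sakonar.
  rule 1 (vowel merger): sakonar → sokonor
  rule 2 (unconditioned shift): sokonor → sokonol
  rule 3: no change — sokonol
  ⇒ Mosimi sokonol
Mitun: *sakonar > sakunar > sagunar  (by pre-nasal raising, intervocalic voicing)
Only *sakonar yields all of Mosimi sokonol, Mitun sagunar.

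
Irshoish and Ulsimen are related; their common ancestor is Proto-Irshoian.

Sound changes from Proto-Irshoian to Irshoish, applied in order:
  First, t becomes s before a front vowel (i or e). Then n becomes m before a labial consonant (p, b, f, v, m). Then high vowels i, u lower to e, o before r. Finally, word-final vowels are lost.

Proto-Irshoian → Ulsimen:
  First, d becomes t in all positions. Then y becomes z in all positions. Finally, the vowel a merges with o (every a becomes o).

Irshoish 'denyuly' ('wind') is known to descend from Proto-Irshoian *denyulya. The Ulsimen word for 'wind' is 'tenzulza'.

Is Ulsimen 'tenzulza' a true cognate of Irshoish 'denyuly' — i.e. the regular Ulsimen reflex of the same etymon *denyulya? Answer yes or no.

no

Derive the expected Ulsimen reflex of *denyulya:
Ulsimen: *denyulya > tenyulya > tenzulza > tenzulzo  (by unconditioned shift, unconditioned shift, vowel merger)
The regular Ulsimen reflex would be 'tenzulzo', but the attested form is 'tenzulza'. The correspondence is irregular, so they are not cognates (the Ulsimen form has a different source).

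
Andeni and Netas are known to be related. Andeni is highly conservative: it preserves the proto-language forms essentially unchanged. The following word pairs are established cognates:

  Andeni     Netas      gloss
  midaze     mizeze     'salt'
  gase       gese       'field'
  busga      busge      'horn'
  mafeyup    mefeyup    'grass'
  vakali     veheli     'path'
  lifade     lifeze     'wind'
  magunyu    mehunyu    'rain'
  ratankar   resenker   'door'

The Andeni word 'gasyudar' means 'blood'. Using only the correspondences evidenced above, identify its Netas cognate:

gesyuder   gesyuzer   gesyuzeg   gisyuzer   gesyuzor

midaze ~ mizeze, gase ~ gese — Andeni a corresponds to Netas e after a consonant, before a consonant other than r, m, n, p, b, f, v.
midaze ~ mizeze — Andeni d corresponds to Netas z between vowels (before a back vowel).
ratankar ~ resenker — Andeni a corresponds to Netas e after a consonant, before r.
Applying these to Andeni 'gasyudar':
  gasyudar → gesyudar   (a→e after a consonant, before a consonant other than r, m, n, p, b, f, v)
  gesyudar → gesyuzar   (d→z between vowels (before a back vowel))
  gesyuzar → gesyuzer   (a→e after a consonant, before r)
So the Netas cognate is 'gesyuzer'.

gesyuzer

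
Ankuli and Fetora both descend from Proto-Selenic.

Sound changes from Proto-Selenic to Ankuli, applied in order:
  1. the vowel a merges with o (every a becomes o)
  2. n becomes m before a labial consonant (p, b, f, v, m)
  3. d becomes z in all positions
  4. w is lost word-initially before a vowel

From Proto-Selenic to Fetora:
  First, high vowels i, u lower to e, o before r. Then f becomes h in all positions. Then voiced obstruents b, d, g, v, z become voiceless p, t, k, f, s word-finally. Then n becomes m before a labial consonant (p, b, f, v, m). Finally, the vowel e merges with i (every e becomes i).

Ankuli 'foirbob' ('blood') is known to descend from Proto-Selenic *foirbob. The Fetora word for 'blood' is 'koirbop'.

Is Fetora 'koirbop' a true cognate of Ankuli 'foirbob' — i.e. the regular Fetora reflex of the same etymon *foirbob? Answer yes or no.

no

Derive the expected Fetora reflex of *foirbob:
Fetora: *foirbob
  foirbob → foerbob   [pre-rhotic lowering]
  foerbob → hoerbob   [unconditioned shift]
  hoerbob → hoerbop   [final devoicing]
  hoerbop (rule 4 does not apply)
  hoerbop → hoirbop   [vowel merger]
  giving Fetora hoirbop.
The regular Fetora reflex would be 'hoirbop', but the attested form is 'koirbop'. The correspondence is irregular, so they are not cognates (the Fetora form has a different source).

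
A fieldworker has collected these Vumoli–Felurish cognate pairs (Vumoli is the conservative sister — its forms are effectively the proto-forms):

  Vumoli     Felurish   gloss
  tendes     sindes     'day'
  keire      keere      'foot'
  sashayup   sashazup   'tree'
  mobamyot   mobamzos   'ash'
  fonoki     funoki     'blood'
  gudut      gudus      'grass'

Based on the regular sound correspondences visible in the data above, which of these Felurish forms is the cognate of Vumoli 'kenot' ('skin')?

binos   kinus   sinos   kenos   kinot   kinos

tendes ~ sindes — Vumoli e corresponds to Felurish i after a consonant, before a nasal.
mobamyot ~ mobamzos, gudut ~ gudus — Vumoli t corresponds to Felurish s word-finally.
Applying these to Vumoli 'kenot':
  kenot → kinot   (e→i after a consonant, before a nasal)
  kinot → kinos   (t→s word-finally)
So the Felurish cognate is 'kinos'.

kinos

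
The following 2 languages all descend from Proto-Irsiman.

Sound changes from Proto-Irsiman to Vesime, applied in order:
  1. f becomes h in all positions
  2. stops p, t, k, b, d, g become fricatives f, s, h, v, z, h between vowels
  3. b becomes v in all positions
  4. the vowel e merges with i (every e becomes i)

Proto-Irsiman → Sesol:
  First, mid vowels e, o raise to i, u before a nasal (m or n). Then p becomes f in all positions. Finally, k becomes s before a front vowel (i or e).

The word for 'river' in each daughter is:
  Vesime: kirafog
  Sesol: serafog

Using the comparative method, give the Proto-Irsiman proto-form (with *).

Position 2: Vesime has i, Sesol has e. Sesol preserves e here (none of its changes turn any other segment into e), so the proto-segment is *e.
Position 5: Vesime has f, Sesol has f. In Vesime, f can only continue *p, so the proto-segment is *p.
Verify the candidate proto-form against each daughter:
Vesime: *kerapog > kerafog > kirafog  (by intervocalic lenition, vowel merger)
Sesol: *kerapog > kerafog > serafog  (by unconditioned shift, palatalisation)
*kerapog is the unique common source.

*kerapog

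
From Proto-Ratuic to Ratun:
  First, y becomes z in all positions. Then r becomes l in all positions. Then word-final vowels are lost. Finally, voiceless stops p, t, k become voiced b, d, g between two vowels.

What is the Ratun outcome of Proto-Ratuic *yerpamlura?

zelpamlul

Ratun: *yerpamlura > zerpamlura > zelpamlula > zelpamlul  (by unconditioned shift, unconditioned shift, apocope)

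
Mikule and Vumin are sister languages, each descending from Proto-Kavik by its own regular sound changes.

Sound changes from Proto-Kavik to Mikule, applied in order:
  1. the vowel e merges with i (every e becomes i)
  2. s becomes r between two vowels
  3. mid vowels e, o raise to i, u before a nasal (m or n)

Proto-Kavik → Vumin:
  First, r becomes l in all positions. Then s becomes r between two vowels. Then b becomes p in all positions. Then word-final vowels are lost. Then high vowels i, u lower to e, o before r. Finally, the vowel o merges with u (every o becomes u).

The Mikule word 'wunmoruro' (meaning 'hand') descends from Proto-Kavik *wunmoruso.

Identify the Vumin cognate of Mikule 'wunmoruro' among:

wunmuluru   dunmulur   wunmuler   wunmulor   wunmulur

wunmulur

Vumin: *wunmoruso > wunmoluso > wunmoluro > wunmolur > wunmolor > wunmulur  (by unconditioned shift, rhotacism, apocope, pre-rhotic lowering, vowel merger)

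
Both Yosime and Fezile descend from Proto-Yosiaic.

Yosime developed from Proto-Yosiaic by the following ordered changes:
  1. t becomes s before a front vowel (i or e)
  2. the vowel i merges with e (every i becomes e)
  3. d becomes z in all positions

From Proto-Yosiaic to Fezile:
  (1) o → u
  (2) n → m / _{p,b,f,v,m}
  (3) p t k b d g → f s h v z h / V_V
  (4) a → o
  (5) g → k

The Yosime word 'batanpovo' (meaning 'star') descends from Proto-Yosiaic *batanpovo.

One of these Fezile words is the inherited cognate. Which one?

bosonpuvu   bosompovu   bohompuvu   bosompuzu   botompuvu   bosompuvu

Fezile: *batanpovo
  batanpovo → batanpuvu   [vowel merger]
  batanpuvu → batampuvu   [nasal place assimilation]
  batampuvu → basampuvu   [intervocalic lenition]
  basampuvu → bosompuvu   [vowel merger]
  bosompuvu (rule 5 does not apply)
  giving Fezile bosompuvu.
Only 'bosompuvu' matches the regular Fezile development of *batanpovo.

bosompuvu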